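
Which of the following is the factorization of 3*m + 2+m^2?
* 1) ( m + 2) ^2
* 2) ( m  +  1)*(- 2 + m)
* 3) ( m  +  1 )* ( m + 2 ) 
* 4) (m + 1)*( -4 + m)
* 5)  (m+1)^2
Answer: 3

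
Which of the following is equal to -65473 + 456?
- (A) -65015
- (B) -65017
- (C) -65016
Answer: B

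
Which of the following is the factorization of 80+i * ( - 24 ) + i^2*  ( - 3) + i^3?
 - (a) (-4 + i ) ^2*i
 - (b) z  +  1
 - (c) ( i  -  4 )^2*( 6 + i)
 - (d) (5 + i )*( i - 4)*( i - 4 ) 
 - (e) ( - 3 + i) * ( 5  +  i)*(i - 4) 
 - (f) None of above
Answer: d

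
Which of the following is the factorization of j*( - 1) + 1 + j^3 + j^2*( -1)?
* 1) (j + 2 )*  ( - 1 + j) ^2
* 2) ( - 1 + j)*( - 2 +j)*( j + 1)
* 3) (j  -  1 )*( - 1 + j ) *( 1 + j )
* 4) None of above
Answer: 3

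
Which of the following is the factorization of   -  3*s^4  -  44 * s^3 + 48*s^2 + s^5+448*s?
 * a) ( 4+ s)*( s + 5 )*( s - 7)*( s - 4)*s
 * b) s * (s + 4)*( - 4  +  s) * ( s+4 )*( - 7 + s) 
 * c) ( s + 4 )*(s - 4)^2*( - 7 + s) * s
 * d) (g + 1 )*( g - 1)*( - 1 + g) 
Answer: b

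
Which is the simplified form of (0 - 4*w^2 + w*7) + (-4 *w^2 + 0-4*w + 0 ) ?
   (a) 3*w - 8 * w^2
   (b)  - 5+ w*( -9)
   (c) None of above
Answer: a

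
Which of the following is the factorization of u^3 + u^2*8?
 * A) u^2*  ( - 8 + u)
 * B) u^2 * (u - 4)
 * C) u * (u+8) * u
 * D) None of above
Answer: C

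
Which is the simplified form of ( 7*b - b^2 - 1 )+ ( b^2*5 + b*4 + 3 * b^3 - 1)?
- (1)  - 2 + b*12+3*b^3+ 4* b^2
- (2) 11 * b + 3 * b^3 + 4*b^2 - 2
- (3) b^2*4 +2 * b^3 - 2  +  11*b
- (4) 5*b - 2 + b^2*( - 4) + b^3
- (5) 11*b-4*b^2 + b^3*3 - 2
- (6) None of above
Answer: 2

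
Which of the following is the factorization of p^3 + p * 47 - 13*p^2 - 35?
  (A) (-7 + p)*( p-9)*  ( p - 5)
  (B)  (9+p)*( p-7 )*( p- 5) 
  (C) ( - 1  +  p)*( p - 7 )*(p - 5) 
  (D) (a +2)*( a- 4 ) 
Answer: C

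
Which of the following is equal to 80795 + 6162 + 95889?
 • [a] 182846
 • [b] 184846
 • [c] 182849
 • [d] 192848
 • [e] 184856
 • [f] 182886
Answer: a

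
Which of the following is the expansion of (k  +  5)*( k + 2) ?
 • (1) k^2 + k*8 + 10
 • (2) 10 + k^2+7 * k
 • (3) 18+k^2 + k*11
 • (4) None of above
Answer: 2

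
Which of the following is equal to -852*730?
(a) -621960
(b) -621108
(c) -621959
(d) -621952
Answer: a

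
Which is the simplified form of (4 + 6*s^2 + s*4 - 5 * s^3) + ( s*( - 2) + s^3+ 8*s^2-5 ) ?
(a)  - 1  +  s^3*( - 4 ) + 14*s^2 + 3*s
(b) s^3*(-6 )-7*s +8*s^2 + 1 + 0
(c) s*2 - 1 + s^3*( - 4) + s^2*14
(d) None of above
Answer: c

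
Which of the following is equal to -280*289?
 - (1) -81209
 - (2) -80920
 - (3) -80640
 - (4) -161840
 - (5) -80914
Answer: 2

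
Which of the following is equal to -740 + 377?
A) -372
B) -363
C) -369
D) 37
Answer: B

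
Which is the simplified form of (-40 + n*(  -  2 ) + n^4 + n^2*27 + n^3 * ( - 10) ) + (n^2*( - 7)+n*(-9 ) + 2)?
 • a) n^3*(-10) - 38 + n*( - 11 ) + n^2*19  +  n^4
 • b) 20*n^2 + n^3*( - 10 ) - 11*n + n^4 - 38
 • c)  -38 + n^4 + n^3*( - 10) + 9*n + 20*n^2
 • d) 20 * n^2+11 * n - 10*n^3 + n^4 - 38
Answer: b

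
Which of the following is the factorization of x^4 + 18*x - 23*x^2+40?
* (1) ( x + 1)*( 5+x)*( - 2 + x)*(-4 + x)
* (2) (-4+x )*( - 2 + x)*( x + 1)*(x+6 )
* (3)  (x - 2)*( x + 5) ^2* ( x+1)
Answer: 1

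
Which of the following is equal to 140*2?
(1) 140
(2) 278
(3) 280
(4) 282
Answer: 3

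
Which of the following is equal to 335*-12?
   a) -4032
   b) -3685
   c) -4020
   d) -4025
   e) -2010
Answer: c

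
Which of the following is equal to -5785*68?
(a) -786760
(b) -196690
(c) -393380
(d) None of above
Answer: c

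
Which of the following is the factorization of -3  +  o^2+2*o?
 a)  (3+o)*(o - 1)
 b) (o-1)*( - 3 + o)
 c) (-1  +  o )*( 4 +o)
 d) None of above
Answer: a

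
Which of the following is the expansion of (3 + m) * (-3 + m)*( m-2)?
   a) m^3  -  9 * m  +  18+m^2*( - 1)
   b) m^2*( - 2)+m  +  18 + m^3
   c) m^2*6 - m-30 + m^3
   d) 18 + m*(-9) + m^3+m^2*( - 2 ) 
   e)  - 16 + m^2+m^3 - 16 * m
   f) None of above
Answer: d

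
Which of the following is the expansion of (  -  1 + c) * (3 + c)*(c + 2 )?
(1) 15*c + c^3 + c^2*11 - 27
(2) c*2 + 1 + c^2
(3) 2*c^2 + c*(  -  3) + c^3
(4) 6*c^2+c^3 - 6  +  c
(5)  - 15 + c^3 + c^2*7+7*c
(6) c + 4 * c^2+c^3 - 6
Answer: 6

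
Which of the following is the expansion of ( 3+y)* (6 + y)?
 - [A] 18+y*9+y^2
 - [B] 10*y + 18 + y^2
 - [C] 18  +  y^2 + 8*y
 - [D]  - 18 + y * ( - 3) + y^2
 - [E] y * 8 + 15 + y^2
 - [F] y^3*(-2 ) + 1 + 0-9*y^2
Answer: A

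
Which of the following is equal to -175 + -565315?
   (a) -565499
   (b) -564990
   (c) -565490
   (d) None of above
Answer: c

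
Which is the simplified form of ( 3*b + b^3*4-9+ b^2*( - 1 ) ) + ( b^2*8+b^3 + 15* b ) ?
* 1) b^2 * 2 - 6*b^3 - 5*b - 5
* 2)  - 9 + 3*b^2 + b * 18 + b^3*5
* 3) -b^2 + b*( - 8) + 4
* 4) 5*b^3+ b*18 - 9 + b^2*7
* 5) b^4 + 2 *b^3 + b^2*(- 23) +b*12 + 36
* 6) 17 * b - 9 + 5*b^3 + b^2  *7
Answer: 4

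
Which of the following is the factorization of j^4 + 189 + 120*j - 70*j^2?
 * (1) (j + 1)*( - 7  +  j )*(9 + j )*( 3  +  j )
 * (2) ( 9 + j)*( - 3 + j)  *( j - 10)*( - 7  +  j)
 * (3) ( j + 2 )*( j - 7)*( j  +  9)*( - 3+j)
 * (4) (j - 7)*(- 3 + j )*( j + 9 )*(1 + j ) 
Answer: 4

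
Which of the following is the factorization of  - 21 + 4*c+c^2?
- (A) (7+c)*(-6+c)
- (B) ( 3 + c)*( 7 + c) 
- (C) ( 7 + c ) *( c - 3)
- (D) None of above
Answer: C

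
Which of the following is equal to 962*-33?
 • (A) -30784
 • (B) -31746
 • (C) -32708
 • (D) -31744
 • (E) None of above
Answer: B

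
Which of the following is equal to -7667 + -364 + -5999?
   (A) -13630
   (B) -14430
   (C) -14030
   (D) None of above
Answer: C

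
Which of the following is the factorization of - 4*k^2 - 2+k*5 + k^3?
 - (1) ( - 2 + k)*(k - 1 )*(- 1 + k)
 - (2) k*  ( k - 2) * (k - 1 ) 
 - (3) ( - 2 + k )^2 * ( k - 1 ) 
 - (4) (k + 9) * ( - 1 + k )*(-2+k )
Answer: 1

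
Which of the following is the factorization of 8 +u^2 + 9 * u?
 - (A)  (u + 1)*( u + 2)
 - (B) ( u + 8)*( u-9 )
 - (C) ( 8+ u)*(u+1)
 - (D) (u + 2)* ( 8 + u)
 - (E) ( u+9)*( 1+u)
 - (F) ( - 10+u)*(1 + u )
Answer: C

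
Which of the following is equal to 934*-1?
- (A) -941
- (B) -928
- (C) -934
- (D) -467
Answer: C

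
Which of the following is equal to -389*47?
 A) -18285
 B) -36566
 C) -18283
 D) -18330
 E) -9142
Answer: C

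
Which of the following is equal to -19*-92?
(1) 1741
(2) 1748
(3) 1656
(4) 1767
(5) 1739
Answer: 2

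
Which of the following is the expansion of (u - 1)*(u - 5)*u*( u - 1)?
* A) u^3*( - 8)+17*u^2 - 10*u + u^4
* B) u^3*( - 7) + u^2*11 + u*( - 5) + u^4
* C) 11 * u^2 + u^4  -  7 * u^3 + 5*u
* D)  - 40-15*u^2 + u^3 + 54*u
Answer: B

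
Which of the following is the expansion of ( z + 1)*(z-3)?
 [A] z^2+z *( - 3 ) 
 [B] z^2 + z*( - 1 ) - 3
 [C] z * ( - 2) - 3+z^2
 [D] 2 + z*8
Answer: C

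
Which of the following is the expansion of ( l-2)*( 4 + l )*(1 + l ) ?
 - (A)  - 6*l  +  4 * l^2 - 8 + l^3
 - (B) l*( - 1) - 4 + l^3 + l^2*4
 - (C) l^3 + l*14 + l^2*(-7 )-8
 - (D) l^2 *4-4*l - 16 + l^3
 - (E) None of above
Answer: E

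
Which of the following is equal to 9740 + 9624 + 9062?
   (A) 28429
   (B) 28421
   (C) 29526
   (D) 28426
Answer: D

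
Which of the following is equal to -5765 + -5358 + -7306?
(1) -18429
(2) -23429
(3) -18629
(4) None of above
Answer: 1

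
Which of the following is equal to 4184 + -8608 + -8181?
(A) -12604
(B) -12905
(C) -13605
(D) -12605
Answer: D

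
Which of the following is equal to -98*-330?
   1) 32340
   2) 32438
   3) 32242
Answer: 1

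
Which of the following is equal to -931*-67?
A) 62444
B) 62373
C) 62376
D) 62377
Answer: D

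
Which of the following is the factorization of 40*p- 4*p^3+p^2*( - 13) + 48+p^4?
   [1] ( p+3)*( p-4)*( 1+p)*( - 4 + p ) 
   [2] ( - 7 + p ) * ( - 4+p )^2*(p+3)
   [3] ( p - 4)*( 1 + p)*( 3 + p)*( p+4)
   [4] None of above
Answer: 1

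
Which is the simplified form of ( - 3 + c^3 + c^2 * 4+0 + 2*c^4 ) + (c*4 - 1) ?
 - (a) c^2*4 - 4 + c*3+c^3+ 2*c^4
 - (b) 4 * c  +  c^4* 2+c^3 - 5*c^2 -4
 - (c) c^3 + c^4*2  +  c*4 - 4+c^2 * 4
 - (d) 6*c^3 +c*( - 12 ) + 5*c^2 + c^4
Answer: c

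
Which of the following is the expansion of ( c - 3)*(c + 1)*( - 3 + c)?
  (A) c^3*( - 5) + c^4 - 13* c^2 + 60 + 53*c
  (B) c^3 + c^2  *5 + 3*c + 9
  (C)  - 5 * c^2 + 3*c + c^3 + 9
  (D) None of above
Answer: C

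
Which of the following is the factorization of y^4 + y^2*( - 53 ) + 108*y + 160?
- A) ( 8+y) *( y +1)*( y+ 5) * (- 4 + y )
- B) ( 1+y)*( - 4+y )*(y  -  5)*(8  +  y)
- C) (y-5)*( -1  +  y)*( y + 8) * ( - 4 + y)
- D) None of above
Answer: B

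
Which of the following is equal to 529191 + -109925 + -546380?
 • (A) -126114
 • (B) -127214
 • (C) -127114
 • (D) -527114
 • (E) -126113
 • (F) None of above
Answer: C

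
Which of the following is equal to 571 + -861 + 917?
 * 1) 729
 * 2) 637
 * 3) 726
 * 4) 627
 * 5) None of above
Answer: 4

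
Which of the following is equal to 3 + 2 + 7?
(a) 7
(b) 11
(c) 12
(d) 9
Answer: c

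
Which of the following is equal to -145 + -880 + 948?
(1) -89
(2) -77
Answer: 2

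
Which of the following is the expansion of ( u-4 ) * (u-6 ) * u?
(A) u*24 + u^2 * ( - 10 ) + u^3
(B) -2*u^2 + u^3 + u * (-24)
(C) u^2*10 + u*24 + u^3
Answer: A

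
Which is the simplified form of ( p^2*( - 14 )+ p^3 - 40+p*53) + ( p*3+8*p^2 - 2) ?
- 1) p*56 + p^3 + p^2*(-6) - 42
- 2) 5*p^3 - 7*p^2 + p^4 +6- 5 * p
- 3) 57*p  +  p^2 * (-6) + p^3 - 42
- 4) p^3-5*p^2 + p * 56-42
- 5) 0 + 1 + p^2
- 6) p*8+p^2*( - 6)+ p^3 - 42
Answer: 1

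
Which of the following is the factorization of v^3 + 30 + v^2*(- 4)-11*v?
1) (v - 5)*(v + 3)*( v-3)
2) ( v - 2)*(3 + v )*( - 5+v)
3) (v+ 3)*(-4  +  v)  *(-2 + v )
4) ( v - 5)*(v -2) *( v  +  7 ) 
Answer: 2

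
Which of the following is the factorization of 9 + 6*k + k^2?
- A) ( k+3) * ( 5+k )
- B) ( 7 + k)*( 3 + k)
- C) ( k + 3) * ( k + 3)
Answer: C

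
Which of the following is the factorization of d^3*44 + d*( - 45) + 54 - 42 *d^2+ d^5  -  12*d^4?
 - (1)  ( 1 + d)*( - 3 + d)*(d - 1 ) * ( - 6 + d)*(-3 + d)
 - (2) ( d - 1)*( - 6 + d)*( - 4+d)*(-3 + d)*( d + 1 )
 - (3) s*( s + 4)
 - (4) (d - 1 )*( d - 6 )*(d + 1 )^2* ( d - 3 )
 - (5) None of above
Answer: 1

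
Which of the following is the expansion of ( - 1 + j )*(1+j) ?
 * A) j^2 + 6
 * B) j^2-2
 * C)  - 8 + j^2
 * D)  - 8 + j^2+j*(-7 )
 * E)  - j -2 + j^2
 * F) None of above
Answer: F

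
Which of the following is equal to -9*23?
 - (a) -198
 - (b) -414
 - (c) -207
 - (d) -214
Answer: c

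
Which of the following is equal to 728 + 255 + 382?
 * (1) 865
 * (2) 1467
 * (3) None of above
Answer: 3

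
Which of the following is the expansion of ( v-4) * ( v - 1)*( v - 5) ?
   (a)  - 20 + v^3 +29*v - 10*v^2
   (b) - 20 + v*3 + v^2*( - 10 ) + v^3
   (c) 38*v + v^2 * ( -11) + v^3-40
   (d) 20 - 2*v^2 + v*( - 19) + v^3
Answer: a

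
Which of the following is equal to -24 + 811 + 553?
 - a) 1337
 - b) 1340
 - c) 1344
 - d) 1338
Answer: b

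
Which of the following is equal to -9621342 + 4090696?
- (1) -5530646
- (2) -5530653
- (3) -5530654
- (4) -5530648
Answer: 1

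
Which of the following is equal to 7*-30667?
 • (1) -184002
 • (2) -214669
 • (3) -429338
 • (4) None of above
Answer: 2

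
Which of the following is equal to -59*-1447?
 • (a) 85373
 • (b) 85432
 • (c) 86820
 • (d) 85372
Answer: a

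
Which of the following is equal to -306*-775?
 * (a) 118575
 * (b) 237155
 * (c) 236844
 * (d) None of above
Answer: d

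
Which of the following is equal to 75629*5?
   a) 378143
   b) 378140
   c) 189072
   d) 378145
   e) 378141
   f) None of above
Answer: d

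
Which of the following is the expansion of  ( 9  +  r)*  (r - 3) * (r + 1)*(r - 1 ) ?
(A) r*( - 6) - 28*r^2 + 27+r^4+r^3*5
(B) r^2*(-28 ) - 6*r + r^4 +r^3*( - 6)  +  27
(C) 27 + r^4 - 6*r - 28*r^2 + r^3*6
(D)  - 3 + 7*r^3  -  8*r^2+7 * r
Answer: C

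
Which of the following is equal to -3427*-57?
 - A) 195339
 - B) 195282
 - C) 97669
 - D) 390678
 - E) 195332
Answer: A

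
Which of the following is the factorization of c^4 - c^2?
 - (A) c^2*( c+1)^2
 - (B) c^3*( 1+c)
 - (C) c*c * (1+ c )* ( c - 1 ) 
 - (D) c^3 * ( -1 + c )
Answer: C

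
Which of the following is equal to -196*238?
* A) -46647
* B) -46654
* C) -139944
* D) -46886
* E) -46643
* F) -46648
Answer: F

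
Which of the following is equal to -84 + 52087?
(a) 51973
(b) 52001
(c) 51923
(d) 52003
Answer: d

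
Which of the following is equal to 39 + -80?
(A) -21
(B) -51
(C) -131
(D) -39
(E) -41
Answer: E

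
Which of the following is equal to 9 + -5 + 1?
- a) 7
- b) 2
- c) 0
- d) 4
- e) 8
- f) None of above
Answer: f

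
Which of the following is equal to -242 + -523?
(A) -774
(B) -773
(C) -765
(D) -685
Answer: C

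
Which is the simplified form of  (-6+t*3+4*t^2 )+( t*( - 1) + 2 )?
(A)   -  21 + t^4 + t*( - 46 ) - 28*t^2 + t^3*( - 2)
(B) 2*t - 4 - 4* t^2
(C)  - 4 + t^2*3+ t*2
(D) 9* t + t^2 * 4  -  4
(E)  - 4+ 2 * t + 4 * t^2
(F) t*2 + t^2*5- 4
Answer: E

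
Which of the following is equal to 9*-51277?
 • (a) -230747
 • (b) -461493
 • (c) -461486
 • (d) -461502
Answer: b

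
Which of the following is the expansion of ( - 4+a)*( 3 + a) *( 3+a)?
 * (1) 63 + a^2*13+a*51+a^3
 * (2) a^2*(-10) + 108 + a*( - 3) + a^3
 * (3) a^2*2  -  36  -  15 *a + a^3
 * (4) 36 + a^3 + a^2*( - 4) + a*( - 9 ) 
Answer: 3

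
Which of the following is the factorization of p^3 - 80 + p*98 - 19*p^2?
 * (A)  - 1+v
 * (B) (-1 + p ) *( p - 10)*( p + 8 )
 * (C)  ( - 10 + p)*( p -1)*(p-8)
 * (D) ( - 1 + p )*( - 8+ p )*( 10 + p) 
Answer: C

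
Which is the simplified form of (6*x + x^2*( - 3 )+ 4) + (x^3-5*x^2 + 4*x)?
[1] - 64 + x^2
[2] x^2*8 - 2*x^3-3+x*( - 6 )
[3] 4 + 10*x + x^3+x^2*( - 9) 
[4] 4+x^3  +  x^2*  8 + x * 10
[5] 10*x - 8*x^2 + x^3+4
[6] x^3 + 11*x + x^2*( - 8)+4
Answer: 5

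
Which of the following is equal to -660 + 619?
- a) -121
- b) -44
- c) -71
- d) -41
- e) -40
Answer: d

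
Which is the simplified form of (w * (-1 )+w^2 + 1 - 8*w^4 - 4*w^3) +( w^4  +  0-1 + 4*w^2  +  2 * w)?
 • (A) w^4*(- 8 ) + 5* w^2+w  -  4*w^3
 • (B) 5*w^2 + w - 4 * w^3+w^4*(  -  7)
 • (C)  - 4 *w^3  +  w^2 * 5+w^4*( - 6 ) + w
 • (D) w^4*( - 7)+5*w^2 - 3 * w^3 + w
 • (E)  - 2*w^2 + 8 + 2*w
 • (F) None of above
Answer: B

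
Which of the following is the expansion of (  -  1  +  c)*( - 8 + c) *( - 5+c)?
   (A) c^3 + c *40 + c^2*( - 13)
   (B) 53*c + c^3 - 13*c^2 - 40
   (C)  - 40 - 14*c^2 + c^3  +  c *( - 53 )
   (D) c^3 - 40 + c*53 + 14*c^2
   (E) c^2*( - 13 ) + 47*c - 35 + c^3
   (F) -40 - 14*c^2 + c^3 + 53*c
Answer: F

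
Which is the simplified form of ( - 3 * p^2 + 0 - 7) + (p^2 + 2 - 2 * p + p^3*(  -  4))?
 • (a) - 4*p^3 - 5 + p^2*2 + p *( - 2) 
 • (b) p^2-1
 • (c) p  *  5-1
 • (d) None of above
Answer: d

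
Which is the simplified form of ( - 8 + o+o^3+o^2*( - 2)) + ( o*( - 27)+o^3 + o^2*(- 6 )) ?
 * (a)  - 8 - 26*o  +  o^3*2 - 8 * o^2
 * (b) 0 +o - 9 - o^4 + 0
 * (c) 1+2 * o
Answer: a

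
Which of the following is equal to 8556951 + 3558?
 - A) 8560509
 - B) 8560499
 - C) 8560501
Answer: A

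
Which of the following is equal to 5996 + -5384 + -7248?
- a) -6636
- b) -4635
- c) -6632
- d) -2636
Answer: a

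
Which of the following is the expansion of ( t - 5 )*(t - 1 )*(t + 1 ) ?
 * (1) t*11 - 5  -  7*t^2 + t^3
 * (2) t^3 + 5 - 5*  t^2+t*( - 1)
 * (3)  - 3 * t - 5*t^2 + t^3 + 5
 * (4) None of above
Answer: 2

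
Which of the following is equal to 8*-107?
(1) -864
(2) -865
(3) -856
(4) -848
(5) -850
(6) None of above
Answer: 3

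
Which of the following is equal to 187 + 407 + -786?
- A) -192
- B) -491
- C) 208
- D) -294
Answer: A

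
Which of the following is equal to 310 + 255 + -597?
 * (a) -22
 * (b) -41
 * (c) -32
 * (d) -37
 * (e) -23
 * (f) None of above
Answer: c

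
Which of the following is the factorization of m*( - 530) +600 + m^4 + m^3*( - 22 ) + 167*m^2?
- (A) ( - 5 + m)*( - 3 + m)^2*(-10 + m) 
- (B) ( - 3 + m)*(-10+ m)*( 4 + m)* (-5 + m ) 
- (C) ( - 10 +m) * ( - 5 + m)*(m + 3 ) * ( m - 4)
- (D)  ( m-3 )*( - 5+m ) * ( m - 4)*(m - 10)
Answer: D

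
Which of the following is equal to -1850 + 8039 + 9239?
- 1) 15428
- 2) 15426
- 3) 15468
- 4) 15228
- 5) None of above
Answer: 1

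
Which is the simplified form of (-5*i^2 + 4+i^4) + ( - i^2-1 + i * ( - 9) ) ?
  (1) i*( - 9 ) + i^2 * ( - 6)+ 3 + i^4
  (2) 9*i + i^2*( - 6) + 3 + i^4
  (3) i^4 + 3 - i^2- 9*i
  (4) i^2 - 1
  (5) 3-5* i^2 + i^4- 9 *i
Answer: 1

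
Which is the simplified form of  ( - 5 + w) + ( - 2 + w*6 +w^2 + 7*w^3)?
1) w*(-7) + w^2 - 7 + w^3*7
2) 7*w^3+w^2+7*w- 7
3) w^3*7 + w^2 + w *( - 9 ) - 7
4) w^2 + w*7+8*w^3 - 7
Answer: 2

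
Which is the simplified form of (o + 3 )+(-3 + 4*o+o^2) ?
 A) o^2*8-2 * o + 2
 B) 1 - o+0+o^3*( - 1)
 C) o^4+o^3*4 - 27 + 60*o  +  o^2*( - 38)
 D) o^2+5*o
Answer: D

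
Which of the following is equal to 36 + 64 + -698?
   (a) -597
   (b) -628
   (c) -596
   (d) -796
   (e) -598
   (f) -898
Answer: e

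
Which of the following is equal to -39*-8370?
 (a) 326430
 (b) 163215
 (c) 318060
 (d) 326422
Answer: a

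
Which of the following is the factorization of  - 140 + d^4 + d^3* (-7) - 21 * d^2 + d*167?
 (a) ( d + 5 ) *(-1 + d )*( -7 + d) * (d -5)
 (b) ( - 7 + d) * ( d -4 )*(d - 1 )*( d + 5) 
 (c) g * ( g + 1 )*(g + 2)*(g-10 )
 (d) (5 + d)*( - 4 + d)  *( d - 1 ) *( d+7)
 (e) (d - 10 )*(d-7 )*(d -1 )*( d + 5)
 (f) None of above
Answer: b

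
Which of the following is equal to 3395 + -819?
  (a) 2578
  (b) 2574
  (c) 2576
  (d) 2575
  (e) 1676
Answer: c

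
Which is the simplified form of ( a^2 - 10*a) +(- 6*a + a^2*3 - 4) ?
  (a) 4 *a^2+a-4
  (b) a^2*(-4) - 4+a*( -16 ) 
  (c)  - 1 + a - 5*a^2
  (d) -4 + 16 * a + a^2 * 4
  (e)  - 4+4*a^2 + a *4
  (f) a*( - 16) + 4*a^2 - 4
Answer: f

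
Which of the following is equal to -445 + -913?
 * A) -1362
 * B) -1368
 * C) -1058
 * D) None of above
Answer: D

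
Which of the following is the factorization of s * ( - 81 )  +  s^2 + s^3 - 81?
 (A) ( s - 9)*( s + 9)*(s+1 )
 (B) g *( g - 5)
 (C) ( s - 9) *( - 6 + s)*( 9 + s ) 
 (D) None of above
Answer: A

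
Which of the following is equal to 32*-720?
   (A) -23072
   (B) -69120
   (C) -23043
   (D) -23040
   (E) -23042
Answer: D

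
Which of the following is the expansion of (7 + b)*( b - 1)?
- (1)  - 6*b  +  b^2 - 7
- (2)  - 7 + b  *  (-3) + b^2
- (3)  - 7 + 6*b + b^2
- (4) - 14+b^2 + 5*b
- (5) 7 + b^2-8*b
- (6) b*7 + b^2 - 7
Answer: 3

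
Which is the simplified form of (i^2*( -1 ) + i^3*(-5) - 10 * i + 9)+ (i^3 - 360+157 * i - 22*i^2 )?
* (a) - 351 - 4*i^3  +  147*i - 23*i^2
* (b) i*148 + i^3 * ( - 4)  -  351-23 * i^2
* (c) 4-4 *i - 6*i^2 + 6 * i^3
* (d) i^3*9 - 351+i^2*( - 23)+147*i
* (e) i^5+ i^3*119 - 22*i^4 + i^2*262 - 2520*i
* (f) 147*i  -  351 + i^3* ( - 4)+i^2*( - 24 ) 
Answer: a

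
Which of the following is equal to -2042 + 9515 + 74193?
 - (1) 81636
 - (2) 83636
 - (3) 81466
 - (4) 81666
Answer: 4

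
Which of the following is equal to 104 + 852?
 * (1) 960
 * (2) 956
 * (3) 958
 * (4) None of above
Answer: 2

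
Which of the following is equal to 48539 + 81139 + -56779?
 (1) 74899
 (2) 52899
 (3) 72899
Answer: 3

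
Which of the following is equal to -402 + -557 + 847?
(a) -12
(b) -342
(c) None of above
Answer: c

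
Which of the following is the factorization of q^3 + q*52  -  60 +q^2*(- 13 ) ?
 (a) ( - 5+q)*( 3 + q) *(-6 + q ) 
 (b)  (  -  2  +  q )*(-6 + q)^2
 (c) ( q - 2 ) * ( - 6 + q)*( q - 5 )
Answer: c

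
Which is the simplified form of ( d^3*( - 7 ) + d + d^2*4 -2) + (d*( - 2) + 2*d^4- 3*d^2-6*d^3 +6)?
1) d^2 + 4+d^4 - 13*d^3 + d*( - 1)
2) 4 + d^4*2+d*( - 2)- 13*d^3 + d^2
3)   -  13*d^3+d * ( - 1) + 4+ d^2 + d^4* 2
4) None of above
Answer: 3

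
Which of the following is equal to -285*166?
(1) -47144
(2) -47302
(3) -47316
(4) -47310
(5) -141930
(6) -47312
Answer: 4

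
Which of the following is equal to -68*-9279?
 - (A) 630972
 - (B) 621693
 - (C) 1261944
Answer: A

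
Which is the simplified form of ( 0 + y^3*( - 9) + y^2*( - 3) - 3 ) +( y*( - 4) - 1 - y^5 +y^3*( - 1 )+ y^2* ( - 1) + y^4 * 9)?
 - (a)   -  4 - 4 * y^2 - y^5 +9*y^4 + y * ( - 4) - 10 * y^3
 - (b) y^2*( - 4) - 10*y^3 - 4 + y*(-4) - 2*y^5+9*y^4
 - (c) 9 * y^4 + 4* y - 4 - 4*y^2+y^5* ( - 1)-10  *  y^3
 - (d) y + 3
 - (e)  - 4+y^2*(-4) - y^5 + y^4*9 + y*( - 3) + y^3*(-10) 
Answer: a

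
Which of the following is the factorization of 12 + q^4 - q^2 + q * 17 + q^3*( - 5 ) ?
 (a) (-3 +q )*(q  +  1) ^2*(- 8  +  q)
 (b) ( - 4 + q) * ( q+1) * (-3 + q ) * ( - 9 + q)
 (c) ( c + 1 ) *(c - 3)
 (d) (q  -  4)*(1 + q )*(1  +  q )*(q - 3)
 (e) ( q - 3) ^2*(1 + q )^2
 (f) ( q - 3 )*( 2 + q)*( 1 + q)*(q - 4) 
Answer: d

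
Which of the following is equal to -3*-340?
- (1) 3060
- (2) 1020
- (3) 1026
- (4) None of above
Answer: 2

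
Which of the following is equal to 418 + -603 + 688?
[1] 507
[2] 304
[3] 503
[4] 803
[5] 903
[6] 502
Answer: 3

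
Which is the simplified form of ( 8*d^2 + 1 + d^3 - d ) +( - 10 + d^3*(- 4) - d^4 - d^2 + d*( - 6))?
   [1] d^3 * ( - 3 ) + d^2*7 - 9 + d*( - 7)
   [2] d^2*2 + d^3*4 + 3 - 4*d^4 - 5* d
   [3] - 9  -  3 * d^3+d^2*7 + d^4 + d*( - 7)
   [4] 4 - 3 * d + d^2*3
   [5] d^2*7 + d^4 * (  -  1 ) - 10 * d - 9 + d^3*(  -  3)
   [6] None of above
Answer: 6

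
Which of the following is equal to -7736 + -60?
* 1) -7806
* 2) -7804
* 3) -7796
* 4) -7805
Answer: 3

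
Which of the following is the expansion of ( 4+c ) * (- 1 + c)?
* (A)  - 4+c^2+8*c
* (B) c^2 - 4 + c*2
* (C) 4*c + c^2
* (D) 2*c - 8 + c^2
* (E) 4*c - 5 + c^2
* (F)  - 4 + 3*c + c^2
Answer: F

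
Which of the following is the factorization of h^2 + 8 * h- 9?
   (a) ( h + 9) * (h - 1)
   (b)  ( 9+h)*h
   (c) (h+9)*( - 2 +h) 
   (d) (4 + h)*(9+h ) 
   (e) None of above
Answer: a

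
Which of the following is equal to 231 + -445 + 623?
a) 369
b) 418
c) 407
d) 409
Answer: d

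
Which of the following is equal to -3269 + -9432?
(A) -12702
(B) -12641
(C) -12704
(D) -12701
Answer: D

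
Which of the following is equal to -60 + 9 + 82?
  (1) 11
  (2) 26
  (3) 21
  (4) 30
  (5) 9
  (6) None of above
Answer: 6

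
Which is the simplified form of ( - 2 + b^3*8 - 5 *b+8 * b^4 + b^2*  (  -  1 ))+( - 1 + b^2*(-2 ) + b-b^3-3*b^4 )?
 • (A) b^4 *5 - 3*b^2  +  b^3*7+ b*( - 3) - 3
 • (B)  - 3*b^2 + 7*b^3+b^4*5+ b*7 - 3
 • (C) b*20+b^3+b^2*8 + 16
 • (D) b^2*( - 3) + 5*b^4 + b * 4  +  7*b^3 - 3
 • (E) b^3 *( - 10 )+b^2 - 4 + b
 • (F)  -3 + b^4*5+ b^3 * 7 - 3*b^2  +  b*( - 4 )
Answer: F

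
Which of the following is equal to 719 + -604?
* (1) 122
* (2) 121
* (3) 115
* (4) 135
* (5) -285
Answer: 3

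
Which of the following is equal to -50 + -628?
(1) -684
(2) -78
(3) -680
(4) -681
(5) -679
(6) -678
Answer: 6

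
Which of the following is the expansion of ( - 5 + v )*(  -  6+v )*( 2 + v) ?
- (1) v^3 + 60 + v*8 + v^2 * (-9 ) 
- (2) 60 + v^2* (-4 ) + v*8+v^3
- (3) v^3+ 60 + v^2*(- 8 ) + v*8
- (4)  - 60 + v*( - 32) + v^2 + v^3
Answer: 1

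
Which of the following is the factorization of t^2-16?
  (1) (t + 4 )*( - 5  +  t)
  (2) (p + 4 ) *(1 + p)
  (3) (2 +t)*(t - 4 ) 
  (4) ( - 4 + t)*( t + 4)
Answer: 4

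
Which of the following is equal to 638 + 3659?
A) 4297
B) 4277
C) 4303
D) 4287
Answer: A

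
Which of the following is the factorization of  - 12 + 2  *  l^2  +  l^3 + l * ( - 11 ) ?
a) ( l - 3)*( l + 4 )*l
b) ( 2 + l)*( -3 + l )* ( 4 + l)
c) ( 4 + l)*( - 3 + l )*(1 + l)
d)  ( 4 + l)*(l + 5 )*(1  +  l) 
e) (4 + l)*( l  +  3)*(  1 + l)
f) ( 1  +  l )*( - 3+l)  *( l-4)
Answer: c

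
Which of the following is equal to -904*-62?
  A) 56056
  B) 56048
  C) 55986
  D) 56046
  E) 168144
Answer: B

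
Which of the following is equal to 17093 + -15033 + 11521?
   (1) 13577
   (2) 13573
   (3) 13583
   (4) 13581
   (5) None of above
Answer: 4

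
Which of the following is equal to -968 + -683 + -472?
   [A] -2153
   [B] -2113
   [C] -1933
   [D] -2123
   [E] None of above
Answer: D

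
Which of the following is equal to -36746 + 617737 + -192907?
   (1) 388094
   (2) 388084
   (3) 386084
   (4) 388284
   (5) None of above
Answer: 2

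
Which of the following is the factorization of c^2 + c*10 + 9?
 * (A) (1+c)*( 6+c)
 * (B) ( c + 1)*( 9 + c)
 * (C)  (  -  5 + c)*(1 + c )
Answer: B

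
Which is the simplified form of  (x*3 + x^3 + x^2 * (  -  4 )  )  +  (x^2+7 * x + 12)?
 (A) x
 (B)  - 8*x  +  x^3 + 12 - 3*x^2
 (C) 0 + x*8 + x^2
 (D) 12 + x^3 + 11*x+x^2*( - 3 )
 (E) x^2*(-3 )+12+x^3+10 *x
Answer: E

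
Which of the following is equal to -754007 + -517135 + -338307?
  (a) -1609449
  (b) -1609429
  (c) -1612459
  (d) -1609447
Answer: a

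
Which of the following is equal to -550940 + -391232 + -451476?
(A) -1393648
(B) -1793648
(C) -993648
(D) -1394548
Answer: A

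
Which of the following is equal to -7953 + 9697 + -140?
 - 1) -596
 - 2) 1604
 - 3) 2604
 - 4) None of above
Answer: 2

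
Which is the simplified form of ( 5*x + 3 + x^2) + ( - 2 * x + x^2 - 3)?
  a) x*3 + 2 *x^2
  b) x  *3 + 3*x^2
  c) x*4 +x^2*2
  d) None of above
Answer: a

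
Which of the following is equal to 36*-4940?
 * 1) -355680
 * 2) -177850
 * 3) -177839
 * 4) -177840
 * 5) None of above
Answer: 4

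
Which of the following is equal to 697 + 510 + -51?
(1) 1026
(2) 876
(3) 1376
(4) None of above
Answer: 4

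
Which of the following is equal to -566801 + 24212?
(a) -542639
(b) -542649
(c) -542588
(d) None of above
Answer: d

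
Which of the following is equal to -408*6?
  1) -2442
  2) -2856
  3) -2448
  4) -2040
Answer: 3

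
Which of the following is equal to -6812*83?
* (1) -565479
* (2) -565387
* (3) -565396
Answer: 3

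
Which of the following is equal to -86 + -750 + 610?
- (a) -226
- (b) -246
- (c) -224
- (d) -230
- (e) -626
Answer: a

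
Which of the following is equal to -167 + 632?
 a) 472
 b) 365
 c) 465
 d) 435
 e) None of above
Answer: c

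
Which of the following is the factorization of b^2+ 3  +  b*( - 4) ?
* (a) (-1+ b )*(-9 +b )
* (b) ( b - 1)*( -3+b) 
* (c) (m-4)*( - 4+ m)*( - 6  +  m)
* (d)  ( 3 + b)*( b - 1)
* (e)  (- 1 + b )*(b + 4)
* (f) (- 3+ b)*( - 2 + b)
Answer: b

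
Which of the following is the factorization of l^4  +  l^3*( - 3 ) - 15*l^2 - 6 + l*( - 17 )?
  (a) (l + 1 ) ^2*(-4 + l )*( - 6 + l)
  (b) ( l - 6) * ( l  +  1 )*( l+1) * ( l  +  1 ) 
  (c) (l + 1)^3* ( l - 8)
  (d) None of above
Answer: b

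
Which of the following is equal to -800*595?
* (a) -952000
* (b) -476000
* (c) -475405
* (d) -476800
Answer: b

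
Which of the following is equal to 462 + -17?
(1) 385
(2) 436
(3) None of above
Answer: 3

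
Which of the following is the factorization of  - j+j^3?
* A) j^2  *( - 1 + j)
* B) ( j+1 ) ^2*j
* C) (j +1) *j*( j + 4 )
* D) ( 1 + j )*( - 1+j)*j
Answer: D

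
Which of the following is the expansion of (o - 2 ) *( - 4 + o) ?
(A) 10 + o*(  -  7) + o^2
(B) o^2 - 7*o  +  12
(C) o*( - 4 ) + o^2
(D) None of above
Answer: D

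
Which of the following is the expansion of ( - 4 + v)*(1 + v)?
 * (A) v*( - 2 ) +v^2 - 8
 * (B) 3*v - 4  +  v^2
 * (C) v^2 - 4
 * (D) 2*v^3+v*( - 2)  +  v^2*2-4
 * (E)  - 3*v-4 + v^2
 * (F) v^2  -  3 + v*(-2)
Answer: E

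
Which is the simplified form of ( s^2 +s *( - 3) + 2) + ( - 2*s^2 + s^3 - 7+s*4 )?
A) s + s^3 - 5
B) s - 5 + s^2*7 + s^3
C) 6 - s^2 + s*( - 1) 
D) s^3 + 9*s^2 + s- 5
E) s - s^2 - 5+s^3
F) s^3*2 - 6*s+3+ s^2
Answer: E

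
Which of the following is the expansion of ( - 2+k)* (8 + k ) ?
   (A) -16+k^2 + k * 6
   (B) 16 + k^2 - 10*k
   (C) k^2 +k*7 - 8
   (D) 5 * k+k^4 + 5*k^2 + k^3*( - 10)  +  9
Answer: A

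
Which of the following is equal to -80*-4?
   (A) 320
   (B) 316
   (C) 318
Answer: A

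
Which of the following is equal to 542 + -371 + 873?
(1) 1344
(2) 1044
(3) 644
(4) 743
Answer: 2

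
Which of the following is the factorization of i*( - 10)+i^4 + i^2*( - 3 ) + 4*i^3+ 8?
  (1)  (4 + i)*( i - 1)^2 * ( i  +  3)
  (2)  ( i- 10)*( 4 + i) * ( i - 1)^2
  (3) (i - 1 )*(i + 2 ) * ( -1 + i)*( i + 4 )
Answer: 3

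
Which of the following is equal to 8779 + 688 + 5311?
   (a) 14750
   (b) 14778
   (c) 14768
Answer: b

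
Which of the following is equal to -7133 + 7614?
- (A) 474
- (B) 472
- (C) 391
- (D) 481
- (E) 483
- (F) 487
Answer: D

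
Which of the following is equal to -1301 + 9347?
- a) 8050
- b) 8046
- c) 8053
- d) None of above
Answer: b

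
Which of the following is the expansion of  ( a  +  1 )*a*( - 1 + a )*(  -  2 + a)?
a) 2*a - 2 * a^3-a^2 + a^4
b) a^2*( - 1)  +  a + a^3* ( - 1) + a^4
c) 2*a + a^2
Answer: a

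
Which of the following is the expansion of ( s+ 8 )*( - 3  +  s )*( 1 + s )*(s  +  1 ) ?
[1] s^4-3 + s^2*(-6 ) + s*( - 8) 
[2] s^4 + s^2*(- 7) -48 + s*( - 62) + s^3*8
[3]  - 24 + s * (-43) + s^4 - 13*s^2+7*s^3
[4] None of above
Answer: 3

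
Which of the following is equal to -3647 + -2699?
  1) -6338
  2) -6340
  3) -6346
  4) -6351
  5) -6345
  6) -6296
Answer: 3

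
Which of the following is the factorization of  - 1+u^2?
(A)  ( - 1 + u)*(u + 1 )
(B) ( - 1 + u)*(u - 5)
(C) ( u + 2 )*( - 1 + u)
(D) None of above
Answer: A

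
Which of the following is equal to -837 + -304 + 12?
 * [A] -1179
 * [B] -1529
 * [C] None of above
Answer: C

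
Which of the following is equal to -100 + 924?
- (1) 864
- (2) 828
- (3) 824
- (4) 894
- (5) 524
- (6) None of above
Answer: 3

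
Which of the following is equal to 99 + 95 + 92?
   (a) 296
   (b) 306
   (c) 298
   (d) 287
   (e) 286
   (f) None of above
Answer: e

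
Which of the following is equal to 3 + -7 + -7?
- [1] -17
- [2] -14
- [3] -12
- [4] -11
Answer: 4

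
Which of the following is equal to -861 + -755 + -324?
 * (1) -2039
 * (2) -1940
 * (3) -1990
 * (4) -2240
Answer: 2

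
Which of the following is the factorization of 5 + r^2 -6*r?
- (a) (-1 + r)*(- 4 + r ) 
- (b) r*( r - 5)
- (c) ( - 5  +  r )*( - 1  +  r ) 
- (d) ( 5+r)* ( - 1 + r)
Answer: c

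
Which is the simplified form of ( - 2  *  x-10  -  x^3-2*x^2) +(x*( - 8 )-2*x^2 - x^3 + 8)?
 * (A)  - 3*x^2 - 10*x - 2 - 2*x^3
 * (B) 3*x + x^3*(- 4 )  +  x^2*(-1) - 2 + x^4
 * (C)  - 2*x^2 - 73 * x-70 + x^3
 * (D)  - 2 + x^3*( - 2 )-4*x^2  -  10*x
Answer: D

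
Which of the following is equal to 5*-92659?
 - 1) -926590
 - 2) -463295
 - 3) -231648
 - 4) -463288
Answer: 2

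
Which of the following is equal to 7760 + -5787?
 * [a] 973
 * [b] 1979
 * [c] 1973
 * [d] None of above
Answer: c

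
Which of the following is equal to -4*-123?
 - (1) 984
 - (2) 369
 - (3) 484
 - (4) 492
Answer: 4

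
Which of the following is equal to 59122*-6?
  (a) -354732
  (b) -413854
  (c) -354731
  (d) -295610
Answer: a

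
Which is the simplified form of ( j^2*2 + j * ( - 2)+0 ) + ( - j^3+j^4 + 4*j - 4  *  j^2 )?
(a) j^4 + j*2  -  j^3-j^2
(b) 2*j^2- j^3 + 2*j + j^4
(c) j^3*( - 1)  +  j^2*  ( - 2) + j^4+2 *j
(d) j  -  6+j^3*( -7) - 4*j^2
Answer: c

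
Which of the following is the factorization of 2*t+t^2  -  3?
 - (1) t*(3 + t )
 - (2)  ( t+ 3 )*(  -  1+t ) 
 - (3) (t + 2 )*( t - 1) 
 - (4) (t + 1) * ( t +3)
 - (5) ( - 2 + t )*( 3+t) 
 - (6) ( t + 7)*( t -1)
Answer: 2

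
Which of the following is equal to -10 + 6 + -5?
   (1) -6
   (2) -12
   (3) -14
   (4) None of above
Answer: 4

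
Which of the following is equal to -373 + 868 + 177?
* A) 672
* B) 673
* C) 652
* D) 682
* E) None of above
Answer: A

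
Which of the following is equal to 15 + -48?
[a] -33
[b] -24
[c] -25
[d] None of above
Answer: a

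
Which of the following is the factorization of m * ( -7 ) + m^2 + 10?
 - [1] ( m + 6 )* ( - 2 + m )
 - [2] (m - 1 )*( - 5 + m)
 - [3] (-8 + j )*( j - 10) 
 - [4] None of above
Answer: 4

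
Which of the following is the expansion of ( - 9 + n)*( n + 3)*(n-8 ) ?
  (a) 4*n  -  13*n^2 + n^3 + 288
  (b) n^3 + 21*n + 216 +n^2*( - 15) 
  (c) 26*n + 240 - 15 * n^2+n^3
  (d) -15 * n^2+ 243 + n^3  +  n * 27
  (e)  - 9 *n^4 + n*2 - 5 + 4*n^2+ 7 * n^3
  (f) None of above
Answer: f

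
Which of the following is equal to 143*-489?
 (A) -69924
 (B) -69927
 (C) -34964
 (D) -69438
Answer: B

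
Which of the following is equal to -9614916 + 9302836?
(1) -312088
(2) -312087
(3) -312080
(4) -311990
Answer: 3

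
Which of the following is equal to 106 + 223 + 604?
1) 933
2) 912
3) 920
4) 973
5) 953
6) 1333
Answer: 1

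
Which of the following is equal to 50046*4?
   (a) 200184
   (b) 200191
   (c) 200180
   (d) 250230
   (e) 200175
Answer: a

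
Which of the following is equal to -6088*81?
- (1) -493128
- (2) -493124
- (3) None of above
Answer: 1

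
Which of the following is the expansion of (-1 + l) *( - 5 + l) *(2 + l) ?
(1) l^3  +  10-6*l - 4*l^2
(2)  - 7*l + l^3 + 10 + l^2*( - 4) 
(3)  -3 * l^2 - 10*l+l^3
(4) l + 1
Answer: 2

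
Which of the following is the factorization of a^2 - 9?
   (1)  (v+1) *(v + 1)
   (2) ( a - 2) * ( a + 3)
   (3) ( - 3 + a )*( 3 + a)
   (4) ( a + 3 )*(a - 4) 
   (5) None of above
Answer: 3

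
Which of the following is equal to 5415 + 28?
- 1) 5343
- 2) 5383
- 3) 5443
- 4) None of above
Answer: 3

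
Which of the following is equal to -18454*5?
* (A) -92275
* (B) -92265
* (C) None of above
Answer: C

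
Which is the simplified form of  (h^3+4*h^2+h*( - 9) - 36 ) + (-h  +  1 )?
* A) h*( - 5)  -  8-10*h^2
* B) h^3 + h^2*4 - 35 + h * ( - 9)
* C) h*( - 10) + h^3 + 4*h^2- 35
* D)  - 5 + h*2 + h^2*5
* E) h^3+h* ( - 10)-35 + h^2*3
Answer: C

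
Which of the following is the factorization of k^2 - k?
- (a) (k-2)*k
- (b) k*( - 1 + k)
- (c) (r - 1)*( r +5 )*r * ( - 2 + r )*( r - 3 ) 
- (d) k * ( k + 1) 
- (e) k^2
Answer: b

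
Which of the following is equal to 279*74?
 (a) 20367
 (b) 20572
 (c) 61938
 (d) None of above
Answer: d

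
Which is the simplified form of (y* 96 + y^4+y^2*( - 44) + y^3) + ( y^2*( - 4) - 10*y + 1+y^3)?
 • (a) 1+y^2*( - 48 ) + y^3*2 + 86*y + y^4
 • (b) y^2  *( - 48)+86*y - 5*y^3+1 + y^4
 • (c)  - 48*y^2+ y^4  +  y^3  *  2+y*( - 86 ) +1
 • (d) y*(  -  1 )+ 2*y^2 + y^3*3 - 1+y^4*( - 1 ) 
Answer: a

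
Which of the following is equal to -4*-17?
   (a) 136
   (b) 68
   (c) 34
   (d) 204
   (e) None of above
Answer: b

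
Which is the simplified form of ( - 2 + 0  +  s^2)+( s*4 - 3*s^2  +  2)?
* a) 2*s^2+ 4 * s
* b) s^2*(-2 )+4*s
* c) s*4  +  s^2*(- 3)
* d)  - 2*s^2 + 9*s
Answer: b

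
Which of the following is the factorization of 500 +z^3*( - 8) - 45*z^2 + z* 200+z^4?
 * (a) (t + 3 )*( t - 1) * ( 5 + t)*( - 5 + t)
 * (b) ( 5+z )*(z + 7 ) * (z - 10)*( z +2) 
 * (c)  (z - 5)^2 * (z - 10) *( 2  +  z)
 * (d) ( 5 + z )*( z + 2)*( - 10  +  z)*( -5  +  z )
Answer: d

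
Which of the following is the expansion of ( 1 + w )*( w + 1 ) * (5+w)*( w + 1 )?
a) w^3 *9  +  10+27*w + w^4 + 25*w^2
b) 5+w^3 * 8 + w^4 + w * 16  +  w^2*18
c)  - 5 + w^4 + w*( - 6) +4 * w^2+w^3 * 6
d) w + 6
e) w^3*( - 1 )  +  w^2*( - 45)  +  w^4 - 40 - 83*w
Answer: b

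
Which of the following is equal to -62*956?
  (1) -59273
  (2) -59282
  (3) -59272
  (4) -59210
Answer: 3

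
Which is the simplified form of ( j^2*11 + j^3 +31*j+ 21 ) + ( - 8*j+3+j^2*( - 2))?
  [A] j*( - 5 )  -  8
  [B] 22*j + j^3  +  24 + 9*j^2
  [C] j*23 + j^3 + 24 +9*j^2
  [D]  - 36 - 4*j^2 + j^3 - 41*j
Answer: C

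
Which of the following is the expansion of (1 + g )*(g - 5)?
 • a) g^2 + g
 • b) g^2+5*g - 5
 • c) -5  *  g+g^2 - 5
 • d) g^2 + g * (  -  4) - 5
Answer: d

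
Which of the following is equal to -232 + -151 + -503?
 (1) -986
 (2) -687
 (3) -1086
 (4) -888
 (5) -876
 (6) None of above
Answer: 6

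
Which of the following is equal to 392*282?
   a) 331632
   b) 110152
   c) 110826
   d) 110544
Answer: d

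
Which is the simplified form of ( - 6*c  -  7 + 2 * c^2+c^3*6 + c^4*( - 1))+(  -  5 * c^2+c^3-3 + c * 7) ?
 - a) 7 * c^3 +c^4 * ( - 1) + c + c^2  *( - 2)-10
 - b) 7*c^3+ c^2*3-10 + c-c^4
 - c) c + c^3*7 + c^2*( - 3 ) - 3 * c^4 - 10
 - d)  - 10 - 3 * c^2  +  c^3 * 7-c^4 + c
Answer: d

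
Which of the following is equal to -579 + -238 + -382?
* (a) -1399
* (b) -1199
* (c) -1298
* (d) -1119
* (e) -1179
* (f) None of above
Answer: b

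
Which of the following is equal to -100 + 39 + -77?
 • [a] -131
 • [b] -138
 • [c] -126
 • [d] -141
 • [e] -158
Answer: b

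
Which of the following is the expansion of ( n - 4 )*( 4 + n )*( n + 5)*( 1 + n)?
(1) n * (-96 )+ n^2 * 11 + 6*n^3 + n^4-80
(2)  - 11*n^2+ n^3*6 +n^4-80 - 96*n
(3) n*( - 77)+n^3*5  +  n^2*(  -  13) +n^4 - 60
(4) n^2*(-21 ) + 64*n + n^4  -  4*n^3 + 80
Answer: 2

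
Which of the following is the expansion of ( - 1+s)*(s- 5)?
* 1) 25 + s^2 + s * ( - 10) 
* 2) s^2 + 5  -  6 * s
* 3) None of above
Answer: 2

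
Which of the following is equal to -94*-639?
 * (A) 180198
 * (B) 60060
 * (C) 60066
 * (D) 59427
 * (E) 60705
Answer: C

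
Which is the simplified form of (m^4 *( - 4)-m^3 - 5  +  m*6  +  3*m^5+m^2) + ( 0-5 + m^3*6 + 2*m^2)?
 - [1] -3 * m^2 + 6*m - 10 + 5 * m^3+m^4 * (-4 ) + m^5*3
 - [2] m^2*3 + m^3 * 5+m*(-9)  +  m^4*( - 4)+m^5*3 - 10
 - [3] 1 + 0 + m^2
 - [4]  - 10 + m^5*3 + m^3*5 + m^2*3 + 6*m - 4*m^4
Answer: 4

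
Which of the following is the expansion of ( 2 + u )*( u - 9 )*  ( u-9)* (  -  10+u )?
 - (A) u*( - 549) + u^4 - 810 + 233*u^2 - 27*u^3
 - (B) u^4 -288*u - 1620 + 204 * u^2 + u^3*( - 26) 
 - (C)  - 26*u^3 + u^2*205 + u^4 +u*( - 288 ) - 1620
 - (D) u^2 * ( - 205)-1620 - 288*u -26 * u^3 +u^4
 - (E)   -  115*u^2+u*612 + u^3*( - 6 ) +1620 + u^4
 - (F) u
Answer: C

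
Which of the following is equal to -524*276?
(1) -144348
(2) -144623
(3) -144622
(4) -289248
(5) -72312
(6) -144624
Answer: 6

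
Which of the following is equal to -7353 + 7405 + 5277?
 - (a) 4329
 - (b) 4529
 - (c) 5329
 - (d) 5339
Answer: c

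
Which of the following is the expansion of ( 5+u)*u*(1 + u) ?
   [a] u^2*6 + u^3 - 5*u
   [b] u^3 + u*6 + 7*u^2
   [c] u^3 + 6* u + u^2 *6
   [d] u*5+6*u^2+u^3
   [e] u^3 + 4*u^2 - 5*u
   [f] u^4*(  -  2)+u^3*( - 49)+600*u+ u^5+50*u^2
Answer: d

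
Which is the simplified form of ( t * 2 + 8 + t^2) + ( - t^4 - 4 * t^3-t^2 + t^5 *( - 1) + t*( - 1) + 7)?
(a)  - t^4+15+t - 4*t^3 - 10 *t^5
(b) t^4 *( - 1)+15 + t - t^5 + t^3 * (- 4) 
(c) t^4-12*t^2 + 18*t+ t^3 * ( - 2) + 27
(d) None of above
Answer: b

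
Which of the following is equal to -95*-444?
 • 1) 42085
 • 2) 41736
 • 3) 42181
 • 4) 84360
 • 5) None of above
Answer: 5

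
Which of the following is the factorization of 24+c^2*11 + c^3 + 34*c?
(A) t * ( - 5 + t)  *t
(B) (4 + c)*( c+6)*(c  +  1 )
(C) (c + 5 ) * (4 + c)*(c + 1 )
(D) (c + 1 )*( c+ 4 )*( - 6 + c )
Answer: B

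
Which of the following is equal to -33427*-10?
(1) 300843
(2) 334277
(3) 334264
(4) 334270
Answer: 4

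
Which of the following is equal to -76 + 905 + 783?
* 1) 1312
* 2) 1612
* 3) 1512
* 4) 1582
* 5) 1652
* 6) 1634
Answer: 2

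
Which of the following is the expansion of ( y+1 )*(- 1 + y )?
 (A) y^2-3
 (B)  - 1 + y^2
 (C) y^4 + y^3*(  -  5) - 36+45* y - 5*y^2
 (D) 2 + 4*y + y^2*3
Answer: B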